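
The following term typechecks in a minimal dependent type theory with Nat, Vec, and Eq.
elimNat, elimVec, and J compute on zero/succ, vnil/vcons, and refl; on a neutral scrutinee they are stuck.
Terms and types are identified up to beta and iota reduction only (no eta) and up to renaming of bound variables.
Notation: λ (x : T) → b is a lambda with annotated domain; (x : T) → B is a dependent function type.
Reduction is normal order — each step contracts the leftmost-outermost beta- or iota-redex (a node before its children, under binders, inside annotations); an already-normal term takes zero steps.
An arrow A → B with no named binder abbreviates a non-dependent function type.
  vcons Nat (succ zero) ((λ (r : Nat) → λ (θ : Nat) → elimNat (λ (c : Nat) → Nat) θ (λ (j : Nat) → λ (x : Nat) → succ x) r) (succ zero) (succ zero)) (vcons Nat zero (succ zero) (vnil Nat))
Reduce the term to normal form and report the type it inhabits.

reduced normal form:
  vcons Nat (succ zero) (succ (succ zero)) (vcons Nat zero (succ zero) (vnil Nat))
inferred type:
  Vec Nat (succ (succ zero))


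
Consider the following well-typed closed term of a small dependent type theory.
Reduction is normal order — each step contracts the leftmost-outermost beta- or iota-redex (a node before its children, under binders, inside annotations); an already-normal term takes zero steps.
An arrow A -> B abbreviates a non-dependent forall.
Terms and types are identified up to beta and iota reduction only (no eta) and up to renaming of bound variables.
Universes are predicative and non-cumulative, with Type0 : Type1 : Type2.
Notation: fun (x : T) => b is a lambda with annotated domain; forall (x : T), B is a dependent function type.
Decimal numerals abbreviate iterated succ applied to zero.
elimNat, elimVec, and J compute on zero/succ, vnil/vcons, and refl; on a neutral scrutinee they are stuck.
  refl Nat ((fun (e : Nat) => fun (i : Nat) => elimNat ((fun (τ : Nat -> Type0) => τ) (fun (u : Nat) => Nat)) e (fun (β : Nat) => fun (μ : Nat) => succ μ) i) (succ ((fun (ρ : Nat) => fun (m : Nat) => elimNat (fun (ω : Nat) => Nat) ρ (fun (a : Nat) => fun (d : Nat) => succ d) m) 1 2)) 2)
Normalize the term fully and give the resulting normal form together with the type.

resulting normal form:
  refl Nat 6
the term's type:
  Eq Nat 6 6
observation: reduction starts at a beta-redex, and 18 normal-order steps reach the normal form.


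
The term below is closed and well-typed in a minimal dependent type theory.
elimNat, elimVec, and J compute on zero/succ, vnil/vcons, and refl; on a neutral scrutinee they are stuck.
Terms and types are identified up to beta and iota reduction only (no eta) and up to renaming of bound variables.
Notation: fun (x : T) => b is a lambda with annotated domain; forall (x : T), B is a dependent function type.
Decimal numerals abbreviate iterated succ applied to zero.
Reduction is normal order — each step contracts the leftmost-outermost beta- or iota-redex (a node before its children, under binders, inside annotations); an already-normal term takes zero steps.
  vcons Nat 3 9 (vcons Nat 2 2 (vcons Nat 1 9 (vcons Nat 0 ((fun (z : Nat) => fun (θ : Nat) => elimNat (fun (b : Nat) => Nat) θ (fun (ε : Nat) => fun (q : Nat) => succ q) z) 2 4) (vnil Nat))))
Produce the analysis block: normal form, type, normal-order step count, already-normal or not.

normal form:
  vcons Nat 3 9 (vcons Nat 2 2 (vcons Nat 1 9 (vcons Nat 0 6 (vnil Nat))))
type:
  Vec Nat 4
normal-order step count: 9
already normal: no
first redex: a beta-redex


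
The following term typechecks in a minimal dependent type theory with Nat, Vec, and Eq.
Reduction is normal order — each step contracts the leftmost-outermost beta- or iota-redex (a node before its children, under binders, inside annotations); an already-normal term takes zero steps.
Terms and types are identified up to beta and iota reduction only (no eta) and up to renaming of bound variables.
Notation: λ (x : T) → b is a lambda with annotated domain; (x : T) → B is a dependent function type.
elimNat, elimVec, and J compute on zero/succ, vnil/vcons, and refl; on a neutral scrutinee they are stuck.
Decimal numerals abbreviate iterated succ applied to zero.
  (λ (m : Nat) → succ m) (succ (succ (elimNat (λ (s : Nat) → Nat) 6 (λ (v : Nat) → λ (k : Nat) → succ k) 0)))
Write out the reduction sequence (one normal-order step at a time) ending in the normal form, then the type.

normal-order reduction:
  (λ (m : Nat) → succ m) (succ (succ (elimNat (λ (s : Nat) → Nat) 6 (λ (v : Nat) → λ (k : Nat) → succ k) 0)))
  ~> succ (succ (succ (elimNat (λ (m : Nat) → Nat) 6 (λ (s : Nat) → λ (v : Nat) → succ v) 0)))
  ~> 9
the term's type:
  Nat


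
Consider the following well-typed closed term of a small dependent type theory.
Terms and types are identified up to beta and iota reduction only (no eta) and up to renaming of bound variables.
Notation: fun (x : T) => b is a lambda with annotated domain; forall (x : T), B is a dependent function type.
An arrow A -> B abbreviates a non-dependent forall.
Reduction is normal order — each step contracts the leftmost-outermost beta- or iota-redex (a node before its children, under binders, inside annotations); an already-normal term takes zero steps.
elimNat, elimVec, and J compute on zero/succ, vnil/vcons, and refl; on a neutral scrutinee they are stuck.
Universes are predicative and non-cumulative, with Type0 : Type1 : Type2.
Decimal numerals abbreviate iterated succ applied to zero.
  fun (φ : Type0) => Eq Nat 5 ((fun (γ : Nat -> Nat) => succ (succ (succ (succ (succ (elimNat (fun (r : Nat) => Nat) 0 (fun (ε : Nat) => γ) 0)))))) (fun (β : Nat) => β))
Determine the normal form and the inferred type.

reduced normal form:
  fun (φ : Type0) => Eq Nat 5 5
type:
  Type0 -> Type0


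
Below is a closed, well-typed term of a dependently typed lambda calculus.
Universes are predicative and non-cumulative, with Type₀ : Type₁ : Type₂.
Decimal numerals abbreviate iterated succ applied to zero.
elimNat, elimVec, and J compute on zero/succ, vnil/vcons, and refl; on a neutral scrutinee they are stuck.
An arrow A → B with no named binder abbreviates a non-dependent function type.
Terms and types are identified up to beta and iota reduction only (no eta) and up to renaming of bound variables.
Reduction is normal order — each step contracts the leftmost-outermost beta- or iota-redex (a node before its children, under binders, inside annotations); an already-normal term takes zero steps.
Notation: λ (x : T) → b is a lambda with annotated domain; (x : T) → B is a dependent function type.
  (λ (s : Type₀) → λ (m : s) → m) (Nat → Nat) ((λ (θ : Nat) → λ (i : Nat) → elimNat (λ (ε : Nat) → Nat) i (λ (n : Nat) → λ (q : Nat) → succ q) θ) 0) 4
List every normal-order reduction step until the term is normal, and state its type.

reduction (normal order):
  (λ (s : Type₀) → λ (m : s) → m) (Nat → Nat) ((λ (θ : Nat) → λ (i : Nat) → elimNat (λ (ε : Nat) → Nat) i (λ (n : Nat) → λ (q : Nat) → succ q) θ) 0) 4
  ~> (λ (s : Nat → Nat) → s) ((λ (m : Nat) → λ (θ : Nat) → elimNat (λ (i : Nat) → Nat) θ (λ (ε : Nat) → λ (n : Nat) → succ n) m) 0) 4
  ~> (λ (s : Nat) → λ (m : Nat) → elimNat (λ (θ : Nat) → Nat) m (λ (i : Nat) → λ (ε : Nat) → succ ε) s) 0 4
  ~> (λ (s : Nat) → elimNat (λ (m : Nat) → Nat) s (λ (θ : Nat) → λ (i : Nat) → succ i) 0) 4
  ~> elimNat (λ (s : Nat) → Nat) 4 (λ (m : Nat) → λ (θ : Nat) → succ θ) 0
  ~> 4
inferred type:
  Nat


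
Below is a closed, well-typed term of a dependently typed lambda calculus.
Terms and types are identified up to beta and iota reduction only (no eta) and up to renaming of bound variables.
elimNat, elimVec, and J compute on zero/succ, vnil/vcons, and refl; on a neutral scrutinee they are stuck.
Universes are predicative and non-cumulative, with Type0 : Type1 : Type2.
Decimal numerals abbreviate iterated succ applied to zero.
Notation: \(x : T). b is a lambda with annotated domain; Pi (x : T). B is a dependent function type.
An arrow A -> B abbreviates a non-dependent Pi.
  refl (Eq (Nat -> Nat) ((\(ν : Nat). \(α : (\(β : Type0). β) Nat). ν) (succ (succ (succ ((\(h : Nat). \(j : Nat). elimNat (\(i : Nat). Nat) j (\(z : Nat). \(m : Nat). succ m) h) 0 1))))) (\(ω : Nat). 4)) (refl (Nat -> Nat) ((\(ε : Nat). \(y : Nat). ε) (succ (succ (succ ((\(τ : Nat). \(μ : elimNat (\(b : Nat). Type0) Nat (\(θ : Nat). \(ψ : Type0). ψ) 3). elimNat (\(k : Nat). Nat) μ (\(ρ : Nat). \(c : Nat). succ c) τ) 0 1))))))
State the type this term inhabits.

type:
  Eq (Eq (Nat -> Nat) (\(ν : Nat). 4) (\(α : Nat). 4)) (refl (Nat -> Nat) (\(β : Nat). 4)) (refl (Nat -> Nat) (\(h : Nat). 4))


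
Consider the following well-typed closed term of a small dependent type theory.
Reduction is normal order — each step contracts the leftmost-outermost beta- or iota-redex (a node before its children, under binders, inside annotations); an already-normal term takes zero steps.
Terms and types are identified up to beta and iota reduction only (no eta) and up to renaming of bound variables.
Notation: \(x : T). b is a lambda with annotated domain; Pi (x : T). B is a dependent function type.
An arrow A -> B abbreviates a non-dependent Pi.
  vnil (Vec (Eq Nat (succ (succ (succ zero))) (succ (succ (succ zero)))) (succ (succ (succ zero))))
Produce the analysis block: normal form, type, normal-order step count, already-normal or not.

reduced normal form:
  vnil (Vec (Eq Nat (succ (succ (succ zero))) (succ (succ (succ zero)))) (succ (succ (succ zero))))
type:
  Vec (Vec (Eq Nat (succ (succ (succ zero))) (succ (succ (succ zero)))) (succ (succ (succ zero)))) zero
normal-order step count: 0
started in normal form: yes


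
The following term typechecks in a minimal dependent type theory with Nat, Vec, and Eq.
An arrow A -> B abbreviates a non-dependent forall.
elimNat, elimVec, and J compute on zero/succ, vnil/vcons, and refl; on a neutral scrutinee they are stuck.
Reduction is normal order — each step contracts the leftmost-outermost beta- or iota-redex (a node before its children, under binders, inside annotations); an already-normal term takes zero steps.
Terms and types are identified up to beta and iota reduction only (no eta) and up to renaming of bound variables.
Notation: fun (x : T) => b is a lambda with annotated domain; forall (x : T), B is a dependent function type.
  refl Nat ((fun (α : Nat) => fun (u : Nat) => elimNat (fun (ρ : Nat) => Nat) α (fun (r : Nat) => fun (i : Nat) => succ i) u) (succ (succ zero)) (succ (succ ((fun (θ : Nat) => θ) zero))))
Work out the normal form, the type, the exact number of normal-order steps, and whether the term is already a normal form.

resulting normal form:
  refl Nat (succ (succ (succ (succ zero))))
inferred type:
  Eq Nat (succ (succ (succ (succ zero)))) (succ (succ (succ (succ zero))))
reduction steps (normal order): 10
term was already normal: no
first redex: a beta-redex


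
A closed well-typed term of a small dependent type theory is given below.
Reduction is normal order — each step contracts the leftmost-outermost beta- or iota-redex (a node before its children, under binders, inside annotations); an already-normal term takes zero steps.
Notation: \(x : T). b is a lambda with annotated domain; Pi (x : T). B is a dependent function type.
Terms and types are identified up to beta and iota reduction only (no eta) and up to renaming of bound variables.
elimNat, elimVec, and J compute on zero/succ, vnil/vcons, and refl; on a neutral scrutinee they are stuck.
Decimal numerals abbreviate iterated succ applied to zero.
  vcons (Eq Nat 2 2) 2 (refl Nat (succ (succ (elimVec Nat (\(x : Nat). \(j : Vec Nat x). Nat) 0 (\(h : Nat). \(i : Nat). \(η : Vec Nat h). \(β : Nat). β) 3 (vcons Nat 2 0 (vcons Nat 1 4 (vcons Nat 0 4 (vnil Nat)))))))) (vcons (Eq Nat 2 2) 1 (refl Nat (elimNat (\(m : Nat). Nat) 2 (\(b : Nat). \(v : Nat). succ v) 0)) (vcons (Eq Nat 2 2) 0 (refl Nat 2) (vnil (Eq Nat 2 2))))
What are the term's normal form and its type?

resulting normal form:
  vcons (Eq Nat 2 2) 2 (refl Nat 2) (vcons (Eq Nat 2 2) 1 (refl Nat 2) (vcons (Eq Nat 2 2) 0 (refl Nat 2) (vnil (Eq Nat 2 2))))
inferred type:
  Vec (Eq Nat 2 2) 3
observation: contracting an elimVec iota-redex first, the term normalizes in 17 steps.


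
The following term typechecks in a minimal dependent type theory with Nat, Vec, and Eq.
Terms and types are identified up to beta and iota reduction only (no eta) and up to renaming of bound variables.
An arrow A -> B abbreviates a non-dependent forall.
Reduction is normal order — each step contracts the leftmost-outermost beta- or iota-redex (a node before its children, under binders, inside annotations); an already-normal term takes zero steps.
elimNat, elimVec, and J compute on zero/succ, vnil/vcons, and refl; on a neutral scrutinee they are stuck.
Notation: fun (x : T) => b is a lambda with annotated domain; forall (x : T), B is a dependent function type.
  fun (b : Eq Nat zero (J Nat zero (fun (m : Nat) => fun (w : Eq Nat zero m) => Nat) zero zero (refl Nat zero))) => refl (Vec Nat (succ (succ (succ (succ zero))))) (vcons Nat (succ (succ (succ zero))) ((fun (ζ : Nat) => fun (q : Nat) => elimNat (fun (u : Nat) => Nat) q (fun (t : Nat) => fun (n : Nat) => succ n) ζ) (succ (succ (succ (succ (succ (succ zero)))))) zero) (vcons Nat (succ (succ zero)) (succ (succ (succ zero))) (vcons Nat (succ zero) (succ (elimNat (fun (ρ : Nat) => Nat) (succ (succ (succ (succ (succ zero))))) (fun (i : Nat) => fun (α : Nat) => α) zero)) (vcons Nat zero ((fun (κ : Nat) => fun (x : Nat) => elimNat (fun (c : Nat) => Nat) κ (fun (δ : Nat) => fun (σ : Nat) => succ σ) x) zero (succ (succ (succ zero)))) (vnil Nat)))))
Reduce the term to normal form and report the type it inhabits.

normal form:
  fun (b : Eq Nat zero zero) => refl (Vec Nat (succ (succ (succ (succ zero))))) (vcons Nat (succ (succ (succ zero))) (succ (succ (succ (succ (succ (succ zero)))))) (vcons Nat (succ (succ zero)) (succ (succ (succ zero))) (vcons Nat (succ zero) (succ (succ (succ (succ (succ (succ zero)))))) (vcons Nat zero (succ (succ (succ zero))) (vnil Nat)))))
type:
  Eq Nat zero zero -> Eq (Vec Nat (succ (succ (succ (succ zero))))) (vcons Nat (succ (succ (succ zero))) (succ (succ (succ (succ (succ (succ zero)))))) (vcons Nat (succ (succ zero)) (succ (succ (succ zero))) (vcons Nat (succ zero) (succ (succ (succ (succ (succ (succ zero)))))) (vcons Nat zero (succ (succ (succ zero))) (vnil Nat))))) (vcons Nat (succ (succ (succ zero))) (succ (succ (succ (succ (succ (succ zero)))))) (vcons Nat (succ (succ zero)) (succ (succ (succ zero))) (vcons Nat (succ zero) (succ (succ (succ (succ (succ (succ zero)))))) (vcons Nat zero (succ (succ (succ zero))) (vnil Nat)))))
observation: 35 normal-order steps normalize the term, beginning with a J iota-redex.


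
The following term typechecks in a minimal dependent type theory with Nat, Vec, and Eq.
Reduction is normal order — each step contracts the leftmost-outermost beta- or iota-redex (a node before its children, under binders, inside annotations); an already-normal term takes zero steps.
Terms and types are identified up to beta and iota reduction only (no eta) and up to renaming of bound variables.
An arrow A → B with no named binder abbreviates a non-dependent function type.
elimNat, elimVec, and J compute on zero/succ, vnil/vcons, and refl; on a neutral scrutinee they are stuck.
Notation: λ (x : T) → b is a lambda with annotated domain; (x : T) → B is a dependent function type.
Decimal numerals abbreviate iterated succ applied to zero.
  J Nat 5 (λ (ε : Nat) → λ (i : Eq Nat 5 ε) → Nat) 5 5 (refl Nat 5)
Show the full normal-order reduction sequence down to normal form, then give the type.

normal-order reduction:
  J Nat 5 (λ (ε : Nat) → λ (i : Eq Nat 5 ε) → Nat) 5 5 (refl Nat 5)
  ~> 5
the term's type:
  Nat


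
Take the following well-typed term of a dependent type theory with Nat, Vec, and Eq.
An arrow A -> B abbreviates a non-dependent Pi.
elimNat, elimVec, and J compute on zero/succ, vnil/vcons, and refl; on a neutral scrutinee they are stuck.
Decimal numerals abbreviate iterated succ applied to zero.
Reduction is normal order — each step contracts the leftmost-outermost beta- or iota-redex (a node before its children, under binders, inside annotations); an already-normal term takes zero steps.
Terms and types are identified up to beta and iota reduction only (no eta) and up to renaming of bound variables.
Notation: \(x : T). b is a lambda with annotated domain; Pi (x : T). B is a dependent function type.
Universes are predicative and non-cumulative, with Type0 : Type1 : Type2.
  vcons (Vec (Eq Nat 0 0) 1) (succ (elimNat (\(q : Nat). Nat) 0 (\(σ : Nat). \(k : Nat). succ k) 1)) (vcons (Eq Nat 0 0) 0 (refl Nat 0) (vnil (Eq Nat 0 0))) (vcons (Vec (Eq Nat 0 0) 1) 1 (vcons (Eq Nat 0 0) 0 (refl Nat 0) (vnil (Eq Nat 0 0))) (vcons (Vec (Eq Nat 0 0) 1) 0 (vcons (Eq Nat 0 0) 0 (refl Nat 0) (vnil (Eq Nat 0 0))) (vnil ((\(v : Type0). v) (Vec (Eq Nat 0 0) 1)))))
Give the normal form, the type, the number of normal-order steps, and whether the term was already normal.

resulting normal form:
  vcons (Vec (Eq Nat 0 0) 1) 2 (vcons (Eq Nat 0 0) 0 (refl Nat 0) (vnil (Eq Nat 0 0))) (vcons (Vec (Eq Nat 0 0) 1) 1 (vcons (Eq Nat 0 0) 0 (refl Nat 0) (vnil (Eq Nat 0 0))) (vcons (Vec (Eq Nat 0 0) 1) 0 (vcons (Eq Nat 0 0) 0 (refl Nat 0) (vnil (Eq Nat 0 0))) (vnil (Vec (Eq Nat 0 0) 1))))
the term's type:
  Vec (Vec (Eq Nat 0 0) 1) 3
steps to reach normal form (normal order): 5
term was already normal: no
first redex: an elimNat iota-redex


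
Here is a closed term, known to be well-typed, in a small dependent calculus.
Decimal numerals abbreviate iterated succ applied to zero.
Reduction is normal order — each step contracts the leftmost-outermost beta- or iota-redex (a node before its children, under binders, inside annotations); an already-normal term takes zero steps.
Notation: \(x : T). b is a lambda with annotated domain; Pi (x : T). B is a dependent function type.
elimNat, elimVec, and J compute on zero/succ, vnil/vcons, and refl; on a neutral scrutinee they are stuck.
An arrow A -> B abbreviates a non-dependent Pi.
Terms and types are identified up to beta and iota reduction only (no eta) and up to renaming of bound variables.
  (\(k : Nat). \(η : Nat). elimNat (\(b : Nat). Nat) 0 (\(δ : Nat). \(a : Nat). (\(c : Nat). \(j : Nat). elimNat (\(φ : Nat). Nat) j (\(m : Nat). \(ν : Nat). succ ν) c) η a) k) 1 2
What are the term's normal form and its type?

normal form:
  2
inferred type:
  Nat
observation: contracting a beta-redex first, the term normalizes in 15 steps.


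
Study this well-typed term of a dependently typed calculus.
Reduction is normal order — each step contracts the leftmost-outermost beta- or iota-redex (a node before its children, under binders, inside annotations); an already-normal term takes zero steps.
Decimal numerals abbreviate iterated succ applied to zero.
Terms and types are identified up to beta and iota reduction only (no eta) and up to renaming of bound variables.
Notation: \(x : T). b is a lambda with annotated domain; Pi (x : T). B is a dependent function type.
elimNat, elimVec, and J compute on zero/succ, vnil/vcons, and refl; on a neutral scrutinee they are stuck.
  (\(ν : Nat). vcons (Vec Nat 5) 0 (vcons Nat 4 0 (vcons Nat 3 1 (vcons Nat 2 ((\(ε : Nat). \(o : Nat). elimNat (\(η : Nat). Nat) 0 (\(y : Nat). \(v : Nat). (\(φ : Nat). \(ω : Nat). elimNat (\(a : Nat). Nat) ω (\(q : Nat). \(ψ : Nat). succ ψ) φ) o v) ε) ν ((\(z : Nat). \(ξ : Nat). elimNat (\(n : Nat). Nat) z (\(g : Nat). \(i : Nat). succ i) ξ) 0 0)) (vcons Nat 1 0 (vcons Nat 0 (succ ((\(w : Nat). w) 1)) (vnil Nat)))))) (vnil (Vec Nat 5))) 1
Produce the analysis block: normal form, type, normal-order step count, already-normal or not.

normal form:
  vcons (Vec Nat 5) 0 (vcons Nat 4 0 (vcons Nat 3 1 (vcons Nat 2 0 (vcons Nat 1 0 (vcons Nat 0 2 (vnil Nat)))))) (vnil (Vec Nat 5))
inferred type:
  Vec (Vec Nat 5) 1
steps to reach normal form (normal order): 14
already normal: no
first redex: a beta-redex


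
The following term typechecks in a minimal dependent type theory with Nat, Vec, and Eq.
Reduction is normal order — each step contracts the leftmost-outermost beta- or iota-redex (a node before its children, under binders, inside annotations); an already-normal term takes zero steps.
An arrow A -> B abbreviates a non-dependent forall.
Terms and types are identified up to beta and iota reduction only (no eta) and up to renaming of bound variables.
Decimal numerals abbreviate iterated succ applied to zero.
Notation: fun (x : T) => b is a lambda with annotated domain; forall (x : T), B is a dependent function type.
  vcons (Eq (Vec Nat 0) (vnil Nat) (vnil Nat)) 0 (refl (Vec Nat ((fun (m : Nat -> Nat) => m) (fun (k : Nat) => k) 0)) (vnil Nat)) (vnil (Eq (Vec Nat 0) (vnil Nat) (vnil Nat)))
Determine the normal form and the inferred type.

reduced normal form:
  vcons (Eq (Vec Nat 0) (vnil Nat) (vnil Nat)) 0 (refl (Vec Nat 0) (vnil Nat)) (vnil (Eq (Vec Nat 0) (vnil Nat) (vnil Nat)))
type:
  Vec (Eq (Vec Nat 0) (vnil Nat) (vnil Nat)) 1


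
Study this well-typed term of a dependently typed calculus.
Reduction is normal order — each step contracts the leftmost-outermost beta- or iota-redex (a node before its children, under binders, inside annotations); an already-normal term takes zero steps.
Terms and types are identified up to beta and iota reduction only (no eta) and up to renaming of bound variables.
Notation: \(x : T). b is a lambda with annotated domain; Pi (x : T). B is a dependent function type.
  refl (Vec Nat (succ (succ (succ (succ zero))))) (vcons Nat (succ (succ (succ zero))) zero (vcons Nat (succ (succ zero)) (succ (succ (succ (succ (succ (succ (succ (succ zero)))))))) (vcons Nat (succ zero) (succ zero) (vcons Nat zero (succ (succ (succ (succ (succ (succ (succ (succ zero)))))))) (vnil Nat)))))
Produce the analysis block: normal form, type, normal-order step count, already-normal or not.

normal form:
  refl (Vec Nat (succ (succ (succ (succ zero))))) (vcons Nat (succ (succ (succ zero))) zero (vcons Nat (succ (succ zero)) (succ (succ (succ (succ (succ (succ (succ (succ zero)))))))) (vcons Nat (succ zero) (succ zero) (vcons Nat zero (succ (succ (succ (succ (succ (succ (succ (succ zero)))))))) (vnil Nat)))))
inferred type:
  Eq (Vec Nat (succ (succ (succ (succ zero))))) (vcons Nat (succ (succ (succ zero))) zero (vcons Nat (succ (succ zero)) (succ (succ (succ (succ (succ (succ (succ (succ zero)))))))) (vcons Nat (succ zero) (succ zero) (vcons Nat zero (succ (succ (succ (succ (succ (succ (succ (succ zero)))))))) (vnil Nat))))) (vcons Nat (succ (succ (succ zero))) zero (vcons Nat (succ (succ zero)) (succ (succ (succ (succ (succ (succ (succ (succ zero)))))))) (vcons Nat (succ zero) (succ zero) (vcons Nat zero (succ (succ (succ (succ (succ (succ (succ (succ zero)))))))) (vnil Nat)))))
normal-order step count: 0
started in normal form: yes


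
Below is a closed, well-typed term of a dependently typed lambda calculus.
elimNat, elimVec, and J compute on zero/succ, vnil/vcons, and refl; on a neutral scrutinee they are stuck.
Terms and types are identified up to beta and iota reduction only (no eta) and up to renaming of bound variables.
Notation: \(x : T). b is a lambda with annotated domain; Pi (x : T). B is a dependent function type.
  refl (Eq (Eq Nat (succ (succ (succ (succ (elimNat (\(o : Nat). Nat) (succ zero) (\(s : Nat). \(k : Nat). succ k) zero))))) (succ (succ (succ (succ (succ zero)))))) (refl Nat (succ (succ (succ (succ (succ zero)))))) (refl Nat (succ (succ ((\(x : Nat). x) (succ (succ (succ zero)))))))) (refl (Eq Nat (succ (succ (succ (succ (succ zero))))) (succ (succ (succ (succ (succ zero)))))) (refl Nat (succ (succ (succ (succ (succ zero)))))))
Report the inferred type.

inferred type:
  Eq (Eq (Eq Nat (succ (succ (succ (succ (succ zero))))) (succ (succ (succ (succ (succ zero)))))) (refl Nat (succ (succ (succ (succ (succ zero)))))) (refl Nat (succ (succ (succ (succ (succ zero))))))) (refl (Eq Nat (succ (succ (succ (succ (succ zero))))) (succ (succ (succ (succ (succ zero)))))) (refl Nat (succ (succ (succ (succ (succ zero))))))) (refl (Eq Nat (succ (succ (succ (succ (succ zero))))) (succ (succ (succ (succ (succ zero)))))) (refl Nat (succ (succ (succ (succ (succ zero)))))))


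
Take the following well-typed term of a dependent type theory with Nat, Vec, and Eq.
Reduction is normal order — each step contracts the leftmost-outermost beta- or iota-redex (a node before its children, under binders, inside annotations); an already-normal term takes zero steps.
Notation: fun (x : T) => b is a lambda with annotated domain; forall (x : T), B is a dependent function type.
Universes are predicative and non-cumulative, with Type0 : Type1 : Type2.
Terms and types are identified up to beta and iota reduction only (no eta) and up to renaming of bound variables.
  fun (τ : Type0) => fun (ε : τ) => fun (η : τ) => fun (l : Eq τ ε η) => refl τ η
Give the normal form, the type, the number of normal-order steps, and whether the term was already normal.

resulting normal form:
  fun (τ : Type0) => fun (ε : τ) => fun (η : τ) => fun (l : Eq τ ε η) => refl τ η
the term's type:
  forall (τ : Type0), forall (ε : τ), forall (η : τ), forall (l : Eq τ ε η), Eq τ η η
reduction steps (normal order): 0
already normal: yes


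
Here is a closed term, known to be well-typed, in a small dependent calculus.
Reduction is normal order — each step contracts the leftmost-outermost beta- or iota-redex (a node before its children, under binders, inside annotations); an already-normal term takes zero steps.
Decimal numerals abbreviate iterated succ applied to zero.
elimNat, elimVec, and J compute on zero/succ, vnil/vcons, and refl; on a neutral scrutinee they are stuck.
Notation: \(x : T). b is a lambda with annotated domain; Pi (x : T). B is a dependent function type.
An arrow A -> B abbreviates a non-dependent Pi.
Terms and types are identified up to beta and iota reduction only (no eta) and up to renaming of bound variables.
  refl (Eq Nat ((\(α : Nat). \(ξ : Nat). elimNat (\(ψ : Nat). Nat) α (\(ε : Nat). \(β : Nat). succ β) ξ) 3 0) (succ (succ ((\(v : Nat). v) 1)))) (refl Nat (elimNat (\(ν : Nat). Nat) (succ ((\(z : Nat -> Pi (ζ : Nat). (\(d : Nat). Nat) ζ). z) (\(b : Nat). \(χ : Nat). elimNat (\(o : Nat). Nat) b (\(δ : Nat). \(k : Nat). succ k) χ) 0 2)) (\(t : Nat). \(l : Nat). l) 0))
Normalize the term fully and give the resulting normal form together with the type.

reduced normal form:
  refl (Eq Nat 3 3) (refl Nat 3)
type:
  Eq (Eq Nat 3 3) (refl Nat 3) (refl Nat 3)
observation: normalization takes exactly 15 steps under the normal-order strategy.


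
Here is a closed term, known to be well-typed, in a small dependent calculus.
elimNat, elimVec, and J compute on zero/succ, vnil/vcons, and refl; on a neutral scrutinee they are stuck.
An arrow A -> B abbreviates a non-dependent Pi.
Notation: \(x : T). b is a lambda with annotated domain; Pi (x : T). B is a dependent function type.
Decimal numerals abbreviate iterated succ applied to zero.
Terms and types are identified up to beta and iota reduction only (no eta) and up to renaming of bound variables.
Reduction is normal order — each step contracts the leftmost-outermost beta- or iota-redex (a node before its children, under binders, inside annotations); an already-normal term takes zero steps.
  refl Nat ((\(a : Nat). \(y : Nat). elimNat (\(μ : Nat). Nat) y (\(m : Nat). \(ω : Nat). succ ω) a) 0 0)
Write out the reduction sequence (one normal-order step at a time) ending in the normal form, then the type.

normal-order reduction:
  refl Nat ((\(a : Nat). \(y : Nat). elimNat (\(μ : Nat). Nat) y (\(m : Nat). \(ω : Nat). succ ω) a) 0 0)
  ~> refl Nat ((\(a : Nat). elimNat (\(y : Nat). Nat) a (\(μ : Nat). \(m : Nat). succ m) 0) 0)
  ~> refl Nat (elimNat (\(a : Nat). Nat) 0 (\(y : Nat). \(μ : Nat). succ μ) 0)
  ~> refl Nat 0
inferred type:
  Eq Nat 0 0


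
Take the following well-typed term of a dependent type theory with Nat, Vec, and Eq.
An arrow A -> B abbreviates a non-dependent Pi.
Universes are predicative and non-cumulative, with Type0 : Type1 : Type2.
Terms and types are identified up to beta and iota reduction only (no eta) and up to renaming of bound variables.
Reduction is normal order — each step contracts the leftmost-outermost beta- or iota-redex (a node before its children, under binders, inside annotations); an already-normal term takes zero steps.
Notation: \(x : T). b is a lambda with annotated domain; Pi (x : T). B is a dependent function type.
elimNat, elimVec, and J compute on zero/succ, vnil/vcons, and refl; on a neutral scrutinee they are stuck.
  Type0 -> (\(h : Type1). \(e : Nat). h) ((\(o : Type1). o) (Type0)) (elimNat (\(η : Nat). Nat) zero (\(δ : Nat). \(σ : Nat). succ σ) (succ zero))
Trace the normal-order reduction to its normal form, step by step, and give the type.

normal-order reduction:
  Type0 -> (\(h : Type1). \(e : Nat). h) ((\(o : Type1). o) (Type0)) (elimNat (\(η : Nat). Nat) zero (\(δ : Nat). \(σ : Nat). succ σ) (succ zero))
  ~> Type0 -> (\(h : Nat). (\(e : Type1). e) (Type0)) (elimNat (\(o : Nat). Nat) zero (\(η : Nat). \(δ : Nat). succ δ) (succ zero))
  ~> Type0 -> (\(h : Type1). h) (Type0)
  ~> Type0 -> Type0
the term's type:
  Type1


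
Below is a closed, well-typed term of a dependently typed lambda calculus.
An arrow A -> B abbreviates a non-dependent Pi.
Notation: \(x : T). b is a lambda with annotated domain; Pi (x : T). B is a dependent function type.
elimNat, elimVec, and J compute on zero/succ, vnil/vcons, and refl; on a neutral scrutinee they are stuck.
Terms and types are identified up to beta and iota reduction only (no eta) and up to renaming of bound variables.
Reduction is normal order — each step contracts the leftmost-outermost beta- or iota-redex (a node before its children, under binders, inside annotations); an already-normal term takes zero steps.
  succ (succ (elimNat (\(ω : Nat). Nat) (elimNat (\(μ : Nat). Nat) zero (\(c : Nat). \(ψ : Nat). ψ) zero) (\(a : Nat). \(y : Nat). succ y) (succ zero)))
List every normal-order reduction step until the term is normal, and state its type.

normal-order reduction sequence:
  succ (succ (elimNat (\(ω : Nat). Nat) (elimNat (\(μ : Nat). Nat) zero (\(c : Nat). \(ψ : Nat). ψ) zero) (\(a : Nat). \(y : Nat). succ y) (succ zero)))
  ~> succ (succ ((\(ω : Nat). \(μ : Nat). succ μ) zero (elimNat (\(c : Nat). Nat) (elimNat (\(ψ : Nat). Nat) zero (\(a : Nat). \(y : Nat). y) zero) (\(p : Nat). \(η : Nat). succ η) zero)))
  ~> succ (succ ((\(ω : Nat). succ ω) (elimNat (\(μ : Nat). Nat) (elimNat (\(c : Nat). Nat) zero (\(ψ : Nat). \(a : Nat). a) zero) (\(y : Nat). \(p : Nat). succ p) zero)))
  ~> succ (succ (succ (elimNat (\(ω : Nat). Nat) (elimNat (\(μ : Nat). Nat) zero (\(c : Nat). \(ψ : Nat). ψ) zero) (\(a : Nat). \(y : Nat). succ y) zero)))
  ~> succ (succ (succ (elimNat (\(ω : Nat). Nat) zero (\(μ : Nat). \(c : Nat). c) zero)))
  ~> succ (succ (succ zero))
inferred type:
  Nat


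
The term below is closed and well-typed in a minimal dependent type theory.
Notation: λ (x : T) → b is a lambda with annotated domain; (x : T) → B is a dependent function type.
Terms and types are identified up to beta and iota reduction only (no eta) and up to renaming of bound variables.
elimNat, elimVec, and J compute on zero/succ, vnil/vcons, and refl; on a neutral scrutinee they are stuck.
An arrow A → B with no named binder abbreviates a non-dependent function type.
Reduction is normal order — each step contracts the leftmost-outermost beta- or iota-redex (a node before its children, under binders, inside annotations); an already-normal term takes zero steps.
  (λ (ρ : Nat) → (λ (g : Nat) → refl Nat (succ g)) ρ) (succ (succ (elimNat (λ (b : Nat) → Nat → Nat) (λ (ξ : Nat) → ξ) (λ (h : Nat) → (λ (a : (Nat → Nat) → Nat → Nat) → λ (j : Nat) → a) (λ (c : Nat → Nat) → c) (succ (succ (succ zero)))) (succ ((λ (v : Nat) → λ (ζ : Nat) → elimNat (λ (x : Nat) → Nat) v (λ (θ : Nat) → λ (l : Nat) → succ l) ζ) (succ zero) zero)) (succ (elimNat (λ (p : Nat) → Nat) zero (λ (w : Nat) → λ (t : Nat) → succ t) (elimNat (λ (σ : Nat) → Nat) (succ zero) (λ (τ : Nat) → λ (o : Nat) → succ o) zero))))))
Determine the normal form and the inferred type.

resulting normal form:
  refl Nat (succ (succ (succ (succ (succ zero)))))
inferred type:
  Eq Nat (succ (succ (succ (succ (succ zero))))) (succ (succ (succ (succ (succ zero)))))


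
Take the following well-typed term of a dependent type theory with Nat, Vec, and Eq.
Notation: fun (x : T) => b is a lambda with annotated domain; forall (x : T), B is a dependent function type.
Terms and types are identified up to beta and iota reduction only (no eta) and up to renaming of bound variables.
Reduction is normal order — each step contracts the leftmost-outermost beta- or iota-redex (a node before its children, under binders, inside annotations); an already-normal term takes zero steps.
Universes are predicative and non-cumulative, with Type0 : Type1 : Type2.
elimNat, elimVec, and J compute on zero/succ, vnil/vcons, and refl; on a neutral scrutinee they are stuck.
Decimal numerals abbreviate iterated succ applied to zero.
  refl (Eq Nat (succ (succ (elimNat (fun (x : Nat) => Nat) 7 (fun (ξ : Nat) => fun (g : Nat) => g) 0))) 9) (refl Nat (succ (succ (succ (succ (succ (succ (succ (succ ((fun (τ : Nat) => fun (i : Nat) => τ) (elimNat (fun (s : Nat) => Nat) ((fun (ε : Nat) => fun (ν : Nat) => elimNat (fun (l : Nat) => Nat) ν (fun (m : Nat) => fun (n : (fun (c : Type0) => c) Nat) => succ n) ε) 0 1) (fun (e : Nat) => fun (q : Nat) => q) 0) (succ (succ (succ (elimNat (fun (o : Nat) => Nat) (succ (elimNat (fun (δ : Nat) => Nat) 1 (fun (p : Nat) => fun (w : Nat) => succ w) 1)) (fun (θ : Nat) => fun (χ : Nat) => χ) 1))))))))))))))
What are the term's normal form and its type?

resulting normal form:
  refl (Eq Nat 9 9) (refl Nat 9)
type:
  Eq (Eq Nat 9 9) (refl Nat 9) (refl Nat 9)
observation: reduction starts at an elimNat iota-redex, and 7 normal-order steps reach the normal form.


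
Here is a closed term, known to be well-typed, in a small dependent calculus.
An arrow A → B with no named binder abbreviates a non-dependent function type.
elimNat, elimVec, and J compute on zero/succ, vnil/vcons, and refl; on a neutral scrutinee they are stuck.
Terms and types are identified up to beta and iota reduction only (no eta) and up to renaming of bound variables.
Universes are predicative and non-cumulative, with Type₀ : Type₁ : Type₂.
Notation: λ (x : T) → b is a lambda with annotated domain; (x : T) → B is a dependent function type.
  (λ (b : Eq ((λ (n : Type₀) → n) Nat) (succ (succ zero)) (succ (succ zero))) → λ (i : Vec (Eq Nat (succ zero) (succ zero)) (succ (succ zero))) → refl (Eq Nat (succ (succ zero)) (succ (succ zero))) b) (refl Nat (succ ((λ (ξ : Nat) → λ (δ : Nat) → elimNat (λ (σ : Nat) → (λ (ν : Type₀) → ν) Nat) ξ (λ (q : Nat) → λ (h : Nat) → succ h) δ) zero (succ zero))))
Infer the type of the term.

type:
  Vec (Eq Nat (succ zero) (succ zero)) (succ (succ zero)) → Eq (Eq Nat (succ (succ zero)) (succ (succ zero))) (refl Nat (succ (succ zero))) (refl Nat (succ (succ zero)))


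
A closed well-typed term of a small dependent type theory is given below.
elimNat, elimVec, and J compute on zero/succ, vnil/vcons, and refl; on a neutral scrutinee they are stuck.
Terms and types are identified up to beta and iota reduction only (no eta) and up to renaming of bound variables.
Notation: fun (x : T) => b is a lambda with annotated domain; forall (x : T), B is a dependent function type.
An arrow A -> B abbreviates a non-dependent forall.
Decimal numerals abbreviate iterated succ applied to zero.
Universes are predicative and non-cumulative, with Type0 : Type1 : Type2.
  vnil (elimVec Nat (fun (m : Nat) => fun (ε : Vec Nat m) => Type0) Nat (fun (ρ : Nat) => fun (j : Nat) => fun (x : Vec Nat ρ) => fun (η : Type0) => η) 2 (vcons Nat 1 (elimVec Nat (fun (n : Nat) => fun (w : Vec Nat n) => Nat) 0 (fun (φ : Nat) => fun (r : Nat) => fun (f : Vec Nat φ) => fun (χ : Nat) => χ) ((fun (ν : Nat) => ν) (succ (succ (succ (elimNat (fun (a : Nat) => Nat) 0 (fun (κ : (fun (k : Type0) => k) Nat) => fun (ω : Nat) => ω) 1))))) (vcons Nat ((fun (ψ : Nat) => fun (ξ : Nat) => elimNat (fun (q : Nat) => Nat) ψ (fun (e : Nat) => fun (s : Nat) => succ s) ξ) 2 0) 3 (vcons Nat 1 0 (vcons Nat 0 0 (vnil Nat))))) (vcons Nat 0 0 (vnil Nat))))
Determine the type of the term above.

inferred type:
  Vec Nat 0


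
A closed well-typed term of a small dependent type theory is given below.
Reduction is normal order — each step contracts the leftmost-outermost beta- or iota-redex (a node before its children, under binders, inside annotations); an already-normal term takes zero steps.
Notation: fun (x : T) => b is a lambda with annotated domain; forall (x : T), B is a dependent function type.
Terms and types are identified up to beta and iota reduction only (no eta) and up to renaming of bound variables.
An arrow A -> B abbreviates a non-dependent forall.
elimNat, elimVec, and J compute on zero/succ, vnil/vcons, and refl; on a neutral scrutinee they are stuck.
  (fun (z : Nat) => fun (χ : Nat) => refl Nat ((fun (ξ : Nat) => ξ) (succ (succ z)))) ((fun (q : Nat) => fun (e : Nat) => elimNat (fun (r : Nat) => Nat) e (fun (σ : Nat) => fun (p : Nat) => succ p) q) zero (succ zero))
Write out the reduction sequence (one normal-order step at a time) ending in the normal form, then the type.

reduction (normal order):
  (fun (z : Nat) => fun (χ : Nat) => refl Nat ((fun (ξ : Nat) => ξ) (succ (succ z)))) ((fun (q : Nat) => fun (e : Nat) => elimNat (fun (r : Nat) => Nat) e (fun (σ : Nat) => fun (p : Nat) => succ p) q) zero (succ zero))
  ~> fun (z : Nat) => refl Nat ((fun (χ : Nat) => χ) (succ (succ ((fun (ξ : Nat) => fun (q : Nat) => elimNat (fun (e : Nat) => Nat) q (fun (r : Nat) => fun (σ : Nat) => succ σ) ξ) zero (succ zero)))))
  ~> fun (z : Nat) => refl Nat (succ (succ ((fun (χ : Nat) => fun (ξ : Nat) => elimNat (fun (q : Nat) => Nat) ξ (fun (e : Nat) => fun (r : Nat) => succ r) χ) zero (succ zero))))
  ~> fun (z : Nat) => refl Nat (succ (succ ((fun (χ : Nat) => elimNat (fun (ξ : Nat) => Nat) χ (fun (q : Nat) => fun (e : Nat) => succ e) zero) (succ zero))))
  ~> fun (z : Nat) => refl Nat (succ (succ (elimNat (fun (χ : Nat) => Nat) (succ zero) (fun (ξ : Nat) => fun (q : Nat) => succ q) zero)))
  ~> fun (z : Nat) => refl Nat (succ (succ (succ zero)))
type:
  Nat -> Eq Nat (succ (succ (succ zero))) (succ (succ (succ zero)))


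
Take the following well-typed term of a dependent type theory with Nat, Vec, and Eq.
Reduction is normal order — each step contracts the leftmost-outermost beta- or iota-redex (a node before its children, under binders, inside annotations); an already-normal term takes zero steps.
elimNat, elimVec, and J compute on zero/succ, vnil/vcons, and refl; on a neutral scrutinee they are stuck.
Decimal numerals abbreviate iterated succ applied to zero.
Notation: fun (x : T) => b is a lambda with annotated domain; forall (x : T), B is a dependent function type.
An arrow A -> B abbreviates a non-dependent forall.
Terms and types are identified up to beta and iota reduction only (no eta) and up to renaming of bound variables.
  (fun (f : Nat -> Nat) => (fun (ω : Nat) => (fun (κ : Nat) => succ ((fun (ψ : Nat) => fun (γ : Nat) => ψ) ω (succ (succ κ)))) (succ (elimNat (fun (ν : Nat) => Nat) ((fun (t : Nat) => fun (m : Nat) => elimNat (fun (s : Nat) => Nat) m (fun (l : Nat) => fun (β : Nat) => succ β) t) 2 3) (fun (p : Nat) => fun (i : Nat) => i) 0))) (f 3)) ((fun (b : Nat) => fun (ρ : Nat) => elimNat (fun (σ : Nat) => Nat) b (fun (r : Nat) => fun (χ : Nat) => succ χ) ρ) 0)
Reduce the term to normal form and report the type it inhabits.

resulting normal form:
  4
inferred type:
  Nat


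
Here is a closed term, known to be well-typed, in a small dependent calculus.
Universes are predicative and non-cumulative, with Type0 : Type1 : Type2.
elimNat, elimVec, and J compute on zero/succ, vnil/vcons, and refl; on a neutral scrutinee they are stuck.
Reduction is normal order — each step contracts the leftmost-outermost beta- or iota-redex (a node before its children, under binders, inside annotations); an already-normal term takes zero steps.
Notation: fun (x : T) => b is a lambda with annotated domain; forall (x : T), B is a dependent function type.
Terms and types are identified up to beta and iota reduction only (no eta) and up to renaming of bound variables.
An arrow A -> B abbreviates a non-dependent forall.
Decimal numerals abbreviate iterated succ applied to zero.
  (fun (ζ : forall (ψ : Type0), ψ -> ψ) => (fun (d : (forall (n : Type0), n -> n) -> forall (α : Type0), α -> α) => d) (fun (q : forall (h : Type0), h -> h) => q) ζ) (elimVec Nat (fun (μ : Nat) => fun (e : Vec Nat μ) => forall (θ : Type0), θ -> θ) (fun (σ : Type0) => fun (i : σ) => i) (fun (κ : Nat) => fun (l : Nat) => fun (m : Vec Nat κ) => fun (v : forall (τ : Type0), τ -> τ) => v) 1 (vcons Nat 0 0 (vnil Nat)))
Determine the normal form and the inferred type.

normal form:
  fun (ζ : Type0) => fun (ψ : ζ) => ψ
inferred type:
  forall (ζ : Type0), ζ -> ζ
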